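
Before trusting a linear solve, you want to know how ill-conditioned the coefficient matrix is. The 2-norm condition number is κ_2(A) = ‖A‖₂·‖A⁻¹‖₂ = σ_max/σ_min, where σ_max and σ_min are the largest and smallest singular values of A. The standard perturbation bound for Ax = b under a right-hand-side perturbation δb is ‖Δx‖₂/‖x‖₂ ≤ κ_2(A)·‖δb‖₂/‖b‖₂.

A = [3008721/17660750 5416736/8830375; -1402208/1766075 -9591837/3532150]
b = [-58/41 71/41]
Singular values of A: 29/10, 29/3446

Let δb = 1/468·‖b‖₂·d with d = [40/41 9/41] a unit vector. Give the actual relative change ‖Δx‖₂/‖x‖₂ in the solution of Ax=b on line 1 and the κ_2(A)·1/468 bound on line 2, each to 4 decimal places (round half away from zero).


0.0048
0.7363

σ_max = 29/10, σ_min = 29/3446
condition number: (29/10) ÷ (29/3446) = 344.6000
κ_2(A)·‖δb‖/‖b‖ = 0.7363
solve Ax = b  →  x = [113.8814 -33.9338]
‖b‖ = 2.2361, ‖x‖ = 118.8296
δb = ε·‖b‖·d = [0.0047 0.0010]; solving A·Δx = δb gives ‖Δx‖ = 0.5677
relative error = 0.0048
realised/bound (from unrounded values) ≈ 0.0065


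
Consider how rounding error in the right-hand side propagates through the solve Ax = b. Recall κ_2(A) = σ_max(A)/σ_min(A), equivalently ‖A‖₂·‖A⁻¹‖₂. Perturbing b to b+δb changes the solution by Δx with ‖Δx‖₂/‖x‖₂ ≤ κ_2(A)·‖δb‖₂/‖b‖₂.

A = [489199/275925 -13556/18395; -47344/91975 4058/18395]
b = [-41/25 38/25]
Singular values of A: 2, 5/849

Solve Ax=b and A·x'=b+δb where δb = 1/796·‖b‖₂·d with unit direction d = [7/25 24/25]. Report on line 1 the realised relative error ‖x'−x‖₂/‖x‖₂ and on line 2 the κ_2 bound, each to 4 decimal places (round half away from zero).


σ_max = 2, σ_min = 5/849
κ = σ_max/σ_min = 2/(5/849) = 339.6000
perturbation bound = 339.6000·1/796 = 0.4266
solve Ax = b  →  x = [64.3846 157.1231]
2-norm of b is 2.2361; of x, 169.8029
with δb = [0.0008 0.0027], A·Δx = δb → ‖Δx‖ = 0.4770
relative error = 0.0028
tightness: 0.0028 against a bound of 0.4266 (unrounded ratio ≈ 0.0066)

0.0028
0.4266


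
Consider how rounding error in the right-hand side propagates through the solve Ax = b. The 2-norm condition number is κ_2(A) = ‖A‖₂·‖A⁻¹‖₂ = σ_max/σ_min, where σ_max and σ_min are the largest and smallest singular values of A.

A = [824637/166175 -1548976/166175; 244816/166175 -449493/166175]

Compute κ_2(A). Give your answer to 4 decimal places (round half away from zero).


M = AᵀA = [1183937689/44182609 -2219817600/44182609; -2219817600/44182609 4162192969/44182609]. tr(M)=18498722/152881, det(M)=14641/152881
λ_max, λ_min = (18498722/152881 ± √342193762310400/23372600161)/2 = 121, 121/152881
so κ_2 = √(121 / (121/152881)) = 391.0000

391.0000


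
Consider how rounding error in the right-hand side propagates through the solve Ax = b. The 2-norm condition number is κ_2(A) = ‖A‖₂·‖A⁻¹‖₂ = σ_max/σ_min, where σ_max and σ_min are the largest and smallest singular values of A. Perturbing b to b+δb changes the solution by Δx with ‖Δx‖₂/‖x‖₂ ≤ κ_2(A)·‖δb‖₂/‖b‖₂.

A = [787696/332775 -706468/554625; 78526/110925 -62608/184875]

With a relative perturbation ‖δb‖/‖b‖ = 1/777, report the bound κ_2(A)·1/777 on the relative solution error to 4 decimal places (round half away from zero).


form AᵀA = [1081539172/177182721 -961166752/295304535; -961166752/295304535 854999824/492174225] with trace 120185044/15327225 and determinant 153664/15327225
solving λ² − 120185044/15327225·λ + 153664/15327225 = 0 gives λ = 196/25, 784/613089
κ_2(A) = √(λ_max/λ_min) = √((196/25) / (784/613089)) = 78.3000
κ_2(A)·‖δb‖/‖b‖ = 0.1008

0.1008


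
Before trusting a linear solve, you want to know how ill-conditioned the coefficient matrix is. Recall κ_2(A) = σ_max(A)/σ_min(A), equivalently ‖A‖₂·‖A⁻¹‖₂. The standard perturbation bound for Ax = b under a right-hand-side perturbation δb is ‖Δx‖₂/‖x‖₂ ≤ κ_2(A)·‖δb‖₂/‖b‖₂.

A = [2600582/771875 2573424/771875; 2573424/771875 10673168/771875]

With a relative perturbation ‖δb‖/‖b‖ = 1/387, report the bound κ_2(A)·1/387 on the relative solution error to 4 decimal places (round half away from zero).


M = AᵀA = [21416860516/953265625 54654378912/953265625; 54654378912/953265625 192862441984/953265625]. tr(M)=342846884/1525225, det(M)=1919140864/1525225
solving λ² − 342846884/1525225·λ + 1919140864/1525225 = 0 gives λ = 5476/25, 350464/61009
so κ_2 = √((5476/25) / (350464/61009)) = 6.1750
perturbation bound = 6.1750·1/387 = 0.0160

0.0160


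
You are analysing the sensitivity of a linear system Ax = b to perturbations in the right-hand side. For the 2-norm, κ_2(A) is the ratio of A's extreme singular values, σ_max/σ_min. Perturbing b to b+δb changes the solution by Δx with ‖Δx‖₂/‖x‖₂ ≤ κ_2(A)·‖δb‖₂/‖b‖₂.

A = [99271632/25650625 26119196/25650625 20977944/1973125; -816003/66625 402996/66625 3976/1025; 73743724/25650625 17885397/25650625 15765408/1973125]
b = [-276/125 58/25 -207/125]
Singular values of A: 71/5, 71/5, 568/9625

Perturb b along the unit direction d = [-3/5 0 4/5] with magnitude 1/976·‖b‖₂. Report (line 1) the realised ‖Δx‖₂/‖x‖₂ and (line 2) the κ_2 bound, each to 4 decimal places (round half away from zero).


0.2465
0.2465

σ_max = 71/5, σ_min = 568/9625
κ_2(A) = (71/5) / (568/9625) = 240.6250
κ_2(A)·‖δb‖/‖b‖ = 0.2465
solve Ax = b  →  x = [-0.2069 0.0527 -0.1374]
‖b‖₂ = 3.6056 and ‖x‖₂ = 0.2539
with δb = [-0.0022 0.0000 0.0030], A·Δx = δb → ‖Δx‖ = 0.0626
dividing the unrounded norms, ‖Δx‖/‖x‖ = 0.2465
so the bound is sharp here: realised error equals the bound


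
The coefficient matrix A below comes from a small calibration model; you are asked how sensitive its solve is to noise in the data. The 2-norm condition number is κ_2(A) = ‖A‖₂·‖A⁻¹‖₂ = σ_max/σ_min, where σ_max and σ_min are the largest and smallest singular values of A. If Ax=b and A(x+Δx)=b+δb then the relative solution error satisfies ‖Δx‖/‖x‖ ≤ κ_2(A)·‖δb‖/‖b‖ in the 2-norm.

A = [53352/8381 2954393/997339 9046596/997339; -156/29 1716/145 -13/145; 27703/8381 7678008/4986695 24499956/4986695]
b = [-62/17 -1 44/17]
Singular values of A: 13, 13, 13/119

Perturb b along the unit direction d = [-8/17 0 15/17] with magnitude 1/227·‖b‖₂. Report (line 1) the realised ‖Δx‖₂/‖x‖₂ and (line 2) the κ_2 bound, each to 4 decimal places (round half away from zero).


from the listed singular values, σ₁ = 13, σ_n = 13/119
κ_2(A) = 13 / (13/119) = 119.0000
worst-case relative error ≤ 119.0000 × 1/227 = 0.5242
solve Ax = b  →  x = [-26.5676 -11.9928 22.1596]
‖b‖₂ = 4.5826 and ‖x‖₂ = 36.6158
Δx = A⁻¹·δb where δb = 1/227·4.5826·d; ‖Δx‖ = 0.1848
realised ‖Δx‖/‖x‖ = 0.0050
tightness: 0.0050 against a bound of 0.5242 (unrounded ratio ≈ 0.0096)

0.0050
0.5242


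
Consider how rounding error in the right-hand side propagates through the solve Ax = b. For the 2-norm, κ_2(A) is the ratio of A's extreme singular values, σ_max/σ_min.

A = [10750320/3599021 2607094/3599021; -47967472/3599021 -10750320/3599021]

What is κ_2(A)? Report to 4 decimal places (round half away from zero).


267.6250

form AᵀA = [1437506097664/7705503961 323434127520/7705503961; 323434127520/7705503961 72793765156/7705503961] with trace 898453220/4583881 and determinant 2458624/4583881
solving λ² − 898453220/4583881·λ + 2458624/4583881 = 0 gives λ = 196, 12544/4583881
σ_max=√196=14, σ_min=√(12544/4583881)=(112/2141) → κ = 267.6250


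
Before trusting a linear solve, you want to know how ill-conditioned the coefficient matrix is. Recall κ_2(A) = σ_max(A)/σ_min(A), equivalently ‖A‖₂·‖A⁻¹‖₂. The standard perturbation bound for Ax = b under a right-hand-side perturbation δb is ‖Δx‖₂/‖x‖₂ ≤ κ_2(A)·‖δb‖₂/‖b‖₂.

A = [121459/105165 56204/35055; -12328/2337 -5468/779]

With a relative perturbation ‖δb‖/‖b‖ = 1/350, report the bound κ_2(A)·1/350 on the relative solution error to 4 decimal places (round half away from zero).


0.6596

M = AᵀA = [191856601/6579225 85265156/2193075; 85265156/2193075 37896736/731025]. tr(M)=21317089/263169, det(M)=400/3249
solving λ² − 21317089/263169·λ + 400/3249 = 0 gives λ = 81, 400/263169
κ_2(A) = √(λ_max/λ_min) = √(81 / (400/263169)) = 230.8500
perturbation bound = 230.8500·1/350 = 0.6596


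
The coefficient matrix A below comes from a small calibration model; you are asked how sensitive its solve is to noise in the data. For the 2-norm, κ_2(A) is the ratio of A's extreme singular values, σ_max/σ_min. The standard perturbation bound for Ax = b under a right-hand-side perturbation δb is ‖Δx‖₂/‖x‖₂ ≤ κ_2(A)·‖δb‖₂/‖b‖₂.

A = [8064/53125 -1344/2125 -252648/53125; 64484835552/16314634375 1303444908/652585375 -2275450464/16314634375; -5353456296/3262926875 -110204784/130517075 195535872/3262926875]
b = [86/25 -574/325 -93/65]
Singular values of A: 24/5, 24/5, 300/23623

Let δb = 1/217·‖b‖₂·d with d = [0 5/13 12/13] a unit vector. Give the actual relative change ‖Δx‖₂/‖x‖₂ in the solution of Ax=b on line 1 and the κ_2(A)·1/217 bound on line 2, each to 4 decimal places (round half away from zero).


largest singular value 24/5, smallest 300/23623
condition number: (24/5) ÷ (300/23623) = 377.9680
worst-case relative error ≤ 377.9680 × 1/217 = 1.7418
solve Ax = b  →  x = [-71.3249 138.7627 -21.4541]
‖b‖₂ = 4.1231 and ‖x‖₂ = 157.4885
δb = ε·‖b‖·d = [0.0000 0.0073 0.0175]; solving A·Δx = δb gives ‖Δx‖ = 1.4962
relative error = 0.0095
so the bound overstates the realised error by a factor of ≈ 183.3435 (computed from the unrounded values)

0.0095
1.7418


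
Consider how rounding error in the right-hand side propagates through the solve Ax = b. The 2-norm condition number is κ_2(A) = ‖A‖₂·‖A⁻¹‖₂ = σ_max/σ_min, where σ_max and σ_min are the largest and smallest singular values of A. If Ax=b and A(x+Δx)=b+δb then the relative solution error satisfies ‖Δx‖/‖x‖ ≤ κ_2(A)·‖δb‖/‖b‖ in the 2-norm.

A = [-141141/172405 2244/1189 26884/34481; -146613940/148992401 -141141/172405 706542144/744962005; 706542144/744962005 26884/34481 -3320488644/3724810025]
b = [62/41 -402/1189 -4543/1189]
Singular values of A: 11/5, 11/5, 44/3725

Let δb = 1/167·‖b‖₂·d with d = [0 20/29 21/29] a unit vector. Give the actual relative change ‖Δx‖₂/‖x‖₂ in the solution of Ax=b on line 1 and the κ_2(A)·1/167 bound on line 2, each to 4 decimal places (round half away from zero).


0.0082
1.1153

from the listed singular values, σ₁ = 11/5, σ_n = 44/3725
κ_2(A) = (11/5) / (44/3725) = 186.2500
bound on ‖Δx‖/‖x‖: κ·ε = 186.2500·1/167 = 1.1153
solve Ax = b  →  x = [-176.0875 0.0313 -183.0282]
‖b‖₂ = 4.1231 and ‖x‖₂ = 253.9805
Δx = A⁻¹·δb where δb = 1/167·4.1231·d; ‖Δx‖ = 2.0902
realised ‖Δx‖/‖x‖ = 0.0082
so the bound overstates the realised error by a factor of ≈ 135.5185 (computed from the unrounded values)


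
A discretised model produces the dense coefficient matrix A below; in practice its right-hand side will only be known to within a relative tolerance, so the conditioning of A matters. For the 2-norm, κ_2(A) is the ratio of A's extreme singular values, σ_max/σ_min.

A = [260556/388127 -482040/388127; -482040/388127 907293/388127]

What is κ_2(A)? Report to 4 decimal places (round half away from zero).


M = AᵀA = [1038934224/521254561 -1947923640/521254561; -1947923640/521254561 3652398441/521254561]. tr(M)=16232985/1803649, det(M)=1296/1803649
eigenvalues of AᵀA: λ = (tr ± √(tr²−4·det))/2 = 9, 144/1803649
so κ_2 = √(9 / (144/1803649)) = 335.7500

335.7500


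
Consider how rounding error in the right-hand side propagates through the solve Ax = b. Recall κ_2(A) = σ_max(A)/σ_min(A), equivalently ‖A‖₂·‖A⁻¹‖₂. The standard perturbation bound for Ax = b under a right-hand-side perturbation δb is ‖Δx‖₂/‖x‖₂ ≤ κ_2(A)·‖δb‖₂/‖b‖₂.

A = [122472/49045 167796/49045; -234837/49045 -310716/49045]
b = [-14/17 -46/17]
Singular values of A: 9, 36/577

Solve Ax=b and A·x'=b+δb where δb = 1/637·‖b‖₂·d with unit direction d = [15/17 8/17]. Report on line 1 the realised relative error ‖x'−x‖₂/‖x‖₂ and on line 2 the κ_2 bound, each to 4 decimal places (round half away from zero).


0.0022
0.2265

from the listed singular values, σ₁ = 9, σ_n = 36/577
κ_2(A) = 9 / (36/577) = 144.2500
perturbation bound = 144.2500·1/637 = 0.2265
solve Ax = b  →  x = [25.7778 -19.0556]
2-norm of b is 2.8284; of x, 32.0563
Δx = A⁻¹·δb where δb = 1/637·2.8284·d; ‖Δx‖ = 0.0712
realised ‖Δx‖/‖x‖ = 0.0022
tightness: 0.0022 against a bound of 0.2265 (unrounded ratio ≈ 0.0098)


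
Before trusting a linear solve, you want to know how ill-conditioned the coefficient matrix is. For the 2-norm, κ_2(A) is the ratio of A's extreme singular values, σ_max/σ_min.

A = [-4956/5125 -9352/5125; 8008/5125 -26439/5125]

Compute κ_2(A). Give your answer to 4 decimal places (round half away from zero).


M = AᵀA = [141904/42025 -10584/1681; -10584/1681 1258369/42025]. tr(M)=833/25, det(M)=38416/625
λ_max, λ_min = (833/25 ± √21609/25)/2 = 784/25, 49/25
so κ_2 = √((784/25) / (49/25)) = 4.0000

4.0000


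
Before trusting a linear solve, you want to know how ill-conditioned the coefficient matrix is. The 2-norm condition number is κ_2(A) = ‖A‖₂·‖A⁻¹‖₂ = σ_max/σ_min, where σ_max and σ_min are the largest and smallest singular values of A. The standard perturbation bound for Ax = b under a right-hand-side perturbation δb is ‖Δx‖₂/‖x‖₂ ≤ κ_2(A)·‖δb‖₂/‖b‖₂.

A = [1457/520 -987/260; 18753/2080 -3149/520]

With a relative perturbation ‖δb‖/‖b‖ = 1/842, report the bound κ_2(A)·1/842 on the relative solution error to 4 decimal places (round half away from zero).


form AᵀA = [2281897/25600 -417501/6400; -417501/6400 81733/1600] with trace 143585/1024 and determinant 4879681/16384
char-poly roots: 2209/16 and 2209/1024
κ_2(A) = √(λ_max/λ_min) = √((2209/16) / (2209/1024)) = 8.0000
worst-case relative error ≤ 8.0000 × 1/842 = 0.0095

0.0095


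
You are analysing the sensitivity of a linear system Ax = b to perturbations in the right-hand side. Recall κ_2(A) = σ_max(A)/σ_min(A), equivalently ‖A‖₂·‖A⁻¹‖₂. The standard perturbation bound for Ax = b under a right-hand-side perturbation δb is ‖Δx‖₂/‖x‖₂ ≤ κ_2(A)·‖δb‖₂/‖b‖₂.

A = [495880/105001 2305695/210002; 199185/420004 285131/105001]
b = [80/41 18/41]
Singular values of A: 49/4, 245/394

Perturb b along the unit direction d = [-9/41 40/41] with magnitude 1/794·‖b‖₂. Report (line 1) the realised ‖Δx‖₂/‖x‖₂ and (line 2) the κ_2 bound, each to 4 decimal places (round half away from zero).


σ_max = 49/4, σ_min = 245/394
κ = σ_max/σ_min = (49/4)/(245/394) = 19.7000
bound on ‖Δx‖/‖x‖: κ·ε = 19.7000·1/794 = 0.0248
solve Ax = b  →  x = [0.0628 0.1507]
‖b‖₂ = 2.0000 and ‖x‖₂ = 0.1633
Δx = A⁻¹·δb where δb = 1/794·2.0000·d; ‖Δx‖ = 0.0041
dividing the unrounded norms, ‖Δx‖/‖x‖ = 0.0248
tightness: 0.0248 against a bound of 0.0248; the bound is attained (ratio 1)

0.0248
0.0248


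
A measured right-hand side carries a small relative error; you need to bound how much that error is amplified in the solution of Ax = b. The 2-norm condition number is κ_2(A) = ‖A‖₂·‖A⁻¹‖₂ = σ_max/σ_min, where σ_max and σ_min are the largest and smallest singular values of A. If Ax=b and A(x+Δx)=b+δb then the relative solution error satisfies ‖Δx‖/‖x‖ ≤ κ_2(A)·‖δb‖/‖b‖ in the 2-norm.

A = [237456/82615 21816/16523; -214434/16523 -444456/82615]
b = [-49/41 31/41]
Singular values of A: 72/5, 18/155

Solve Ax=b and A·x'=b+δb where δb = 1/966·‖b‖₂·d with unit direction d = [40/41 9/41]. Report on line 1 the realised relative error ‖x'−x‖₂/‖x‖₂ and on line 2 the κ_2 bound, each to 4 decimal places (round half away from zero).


largest singular value 72/5, smallest 18/155
κ_2(A) = (72/5) / (18/155) = 124.0000
worst-case relative error ≤ 124.0000 × 1/966 = 0.1284
solve Ax = b  →  x = [3.2479 -7.9754]
2-norm of b is 1.4142; of x, 8.6114
Δx = A⁻¹·δb where δb = 1/966·1.4142·d; ‖Δx‖ = 0.0126
relative error = 0.0015
so the bound overstates the realised error by a factor of ≈ 87.6841 (computed from the unrounded values)

0.0015
0.1284


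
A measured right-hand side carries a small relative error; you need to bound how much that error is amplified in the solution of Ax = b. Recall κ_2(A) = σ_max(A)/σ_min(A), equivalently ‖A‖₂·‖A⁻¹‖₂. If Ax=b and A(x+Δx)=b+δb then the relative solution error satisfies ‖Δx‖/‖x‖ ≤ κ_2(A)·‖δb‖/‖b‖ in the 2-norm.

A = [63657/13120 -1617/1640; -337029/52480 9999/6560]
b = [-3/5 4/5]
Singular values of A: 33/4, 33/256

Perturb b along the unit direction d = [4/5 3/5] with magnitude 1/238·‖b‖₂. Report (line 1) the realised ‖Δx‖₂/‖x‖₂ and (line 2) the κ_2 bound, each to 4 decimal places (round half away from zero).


0.2689
0.2689

largest singular value 33/4, smallest 33/256
κ_2(A) = (33/4) / (33/256) = 64.0000
perturbation bound = 64.0000·1/238 = 0.2689
solve Ax = b  →  x = [-0.1183 0.0266]
2-norm of b is 1.0000; of x, 0.1212
with δb = [0.0034 0.0025], A·Δx = δb → ‖Δx‖ = 0.0326
realised ‖Δx‖/‖x‖ = 0.2689
tightness: 0.2689 against a bound of 0.2689; the bound is attained (ratio 1)


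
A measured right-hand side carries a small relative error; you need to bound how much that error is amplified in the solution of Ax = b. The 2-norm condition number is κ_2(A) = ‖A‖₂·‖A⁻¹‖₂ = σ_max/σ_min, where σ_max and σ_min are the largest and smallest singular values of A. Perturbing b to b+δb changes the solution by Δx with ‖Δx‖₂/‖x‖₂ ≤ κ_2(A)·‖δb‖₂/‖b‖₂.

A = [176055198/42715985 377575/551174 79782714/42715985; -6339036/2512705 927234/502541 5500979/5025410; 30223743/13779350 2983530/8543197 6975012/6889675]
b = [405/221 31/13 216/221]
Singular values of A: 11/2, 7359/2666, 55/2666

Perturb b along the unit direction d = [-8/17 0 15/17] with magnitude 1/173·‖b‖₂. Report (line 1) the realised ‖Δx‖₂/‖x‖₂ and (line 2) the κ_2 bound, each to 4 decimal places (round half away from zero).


σ_max = 11/2, σ_min = 55/2666
condition number: (11/2) ÷ (55/2666) = 266.6000
perturbation bound = 266.6000·1/173 = 1.5410
solve Ax = b  →  x = [-0.0353 0.7870 0.7705]
‖b‖ = 3.1623, ‖x‖ = 1.1019
with δb = [-0.0086 0.0000 0.0161], A·Δx = δb → ‖Δx‖ = 0.8860
realised ‖Δx‖/‖x‖ = 0.8041
so the bound overstates the realised error by a factor of ≈ 1.9165 (computed from the unrounded values)

0.8041
1.5410


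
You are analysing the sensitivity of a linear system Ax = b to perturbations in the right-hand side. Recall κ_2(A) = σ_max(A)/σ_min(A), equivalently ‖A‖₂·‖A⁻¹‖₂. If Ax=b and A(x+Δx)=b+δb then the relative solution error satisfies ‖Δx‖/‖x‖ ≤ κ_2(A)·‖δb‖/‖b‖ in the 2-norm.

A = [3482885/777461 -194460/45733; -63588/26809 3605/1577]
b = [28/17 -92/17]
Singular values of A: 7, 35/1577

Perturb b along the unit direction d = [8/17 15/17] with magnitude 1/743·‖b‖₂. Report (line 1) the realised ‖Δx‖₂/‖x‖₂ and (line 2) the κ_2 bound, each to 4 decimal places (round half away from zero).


σ_max = 7, σ_min = 35/1577
κ = σ_max/σ_min = 7/(35/1577) = 315.4000
κ_2(A)·‖δb‖/‖b‖ = 0.4245
solve Ax = b  →  x = [-123.8818 -130.9044]
‖b‖₂ = 5.6569 and ‖x‖₂ = 180.2295
with δb = [0.0036 0.0067], A·Δx = δb → ‖Δx‖ = 0.3430
relative error = 0.0019
realised/bound (from unrounded values) ≈ 0.0045

0.0019
0.4245


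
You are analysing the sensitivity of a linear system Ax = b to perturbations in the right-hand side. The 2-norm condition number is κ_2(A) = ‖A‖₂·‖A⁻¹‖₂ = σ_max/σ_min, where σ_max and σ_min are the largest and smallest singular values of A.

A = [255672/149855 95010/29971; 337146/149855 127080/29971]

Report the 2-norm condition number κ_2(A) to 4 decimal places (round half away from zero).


352.6000

AᵀA = [421260228/52838873 789834240/52838873; 789834240/52838873 1480954500/52838873]; tr = 111894984/3108169, det = 32400/3108169
char-poly roots: 36 and 900/3108169
κ = σ_max/σ_min = 6/(30/1763) = 352.6000


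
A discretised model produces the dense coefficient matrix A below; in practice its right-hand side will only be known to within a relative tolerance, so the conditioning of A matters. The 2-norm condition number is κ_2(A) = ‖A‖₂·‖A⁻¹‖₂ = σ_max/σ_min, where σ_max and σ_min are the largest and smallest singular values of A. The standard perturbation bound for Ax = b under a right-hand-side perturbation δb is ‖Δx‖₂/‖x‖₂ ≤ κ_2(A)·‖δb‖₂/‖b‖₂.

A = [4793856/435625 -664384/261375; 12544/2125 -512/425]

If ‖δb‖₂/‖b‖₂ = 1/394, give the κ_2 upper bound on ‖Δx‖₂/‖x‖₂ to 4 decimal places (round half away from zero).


0.2379

form AᵀA = [102400589824/656640625 -4607475712/131328125; -4607475712/131328125 1870434304/236390625] with trace 576065536/3515625 and determinant 268435456/87890625
λ_max, λ_min = (576065536/3515625 ± √331700506822967296/12359619140625)/2 = 4096/25, 65536/3515625
σ_max=√(4096/25)=(64/5), σ_min=√(65536/3515625)=(256/1875) → κ = 93.7500
perturbation bound = 93.7500·1/394 = 0.2379


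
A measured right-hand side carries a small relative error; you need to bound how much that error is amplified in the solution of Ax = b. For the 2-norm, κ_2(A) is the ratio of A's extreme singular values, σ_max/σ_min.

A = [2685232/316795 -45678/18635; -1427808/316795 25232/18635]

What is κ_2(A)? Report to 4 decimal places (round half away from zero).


232.9375

form AᵀA = [32003828992/347263225 -9334263456/347263225; -9334263456/347263225 2723133508/347263225] with trace 1389078500/13890529 and determinant 2560000/13890529
solving λ² − 1389078500/13890529·λ + 2560000/13890529 = 0 gives λ = 100, 25600/13890529
κ = σ_max/σ_min = 10/(160/3727) = 232.9375


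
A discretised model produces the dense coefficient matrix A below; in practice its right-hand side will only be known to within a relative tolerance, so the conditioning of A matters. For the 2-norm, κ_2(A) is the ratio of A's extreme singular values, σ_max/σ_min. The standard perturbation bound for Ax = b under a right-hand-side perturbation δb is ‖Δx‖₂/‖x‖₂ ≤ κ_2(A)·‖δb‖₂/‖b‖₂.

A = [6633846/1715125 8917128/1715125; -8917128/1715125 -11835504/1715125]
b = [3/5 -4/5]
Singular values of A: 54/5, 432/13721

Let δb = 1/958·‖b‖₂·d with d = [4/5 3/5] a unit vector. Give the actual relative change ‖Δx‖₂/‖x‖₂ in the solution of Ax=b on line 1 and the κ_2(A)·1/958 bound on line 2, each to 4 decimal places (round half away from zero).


0.3581
0.3581

σ_max = 54/5, σ_min = 432/13721
κ_2(A) = (54/5) / (432/13721) = 343.0250
perturbation bound = 343.0250·1/958 = 0.3581
solve Ax = b  →  x = [0.0556 0.0741]
‖b‖₂ = 1.0000 and ‖x‖₂ = 0.0926
re-solving with b+δb shifts x by Δx of norm 0.0332
dividing the unrounded norms, ‖Δx‖/‖x‖ = 0.3581
tightness: 0.3581 against a bound of 0.3581; the bound is attained (ratio 1)


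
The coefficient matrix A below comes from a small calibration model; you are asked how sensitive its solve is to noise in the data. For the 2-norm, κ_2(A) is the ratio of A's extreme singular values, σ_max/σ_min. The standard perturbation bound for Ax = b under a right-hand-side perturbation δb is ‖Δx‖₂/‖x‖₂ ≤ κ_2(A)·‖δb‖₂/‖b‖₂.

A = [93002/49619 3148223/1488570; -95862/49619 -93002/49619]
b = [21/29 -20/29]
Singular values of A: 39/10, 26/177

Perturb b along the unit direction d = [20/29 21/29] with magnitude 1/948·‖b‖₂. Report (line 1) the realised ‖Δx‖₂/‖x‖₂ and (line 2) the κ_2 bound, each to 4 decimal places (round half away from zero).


0.0280
0.0280

σ_max = 39/10, σ_min = 26/177
κ_2(A) = (39/10) / (26/177) = 26.5500
κ_2(A)·‖δb‖/‖b‖ = 0.0280
solve Ax = b  →  x = [0.1768 0.1857]
‖b‖ = 1.0000, ‖x‖ = 0.2564
δb = ε·‖b‖·d = [0.0007 0.0008]; solving A·Δx = δb gives ‖Δx‖ = 0.0072
relative error = 0.0280
tightness: 0.0280 against a bound of 0.0280; the bound is attained (ratio 1)


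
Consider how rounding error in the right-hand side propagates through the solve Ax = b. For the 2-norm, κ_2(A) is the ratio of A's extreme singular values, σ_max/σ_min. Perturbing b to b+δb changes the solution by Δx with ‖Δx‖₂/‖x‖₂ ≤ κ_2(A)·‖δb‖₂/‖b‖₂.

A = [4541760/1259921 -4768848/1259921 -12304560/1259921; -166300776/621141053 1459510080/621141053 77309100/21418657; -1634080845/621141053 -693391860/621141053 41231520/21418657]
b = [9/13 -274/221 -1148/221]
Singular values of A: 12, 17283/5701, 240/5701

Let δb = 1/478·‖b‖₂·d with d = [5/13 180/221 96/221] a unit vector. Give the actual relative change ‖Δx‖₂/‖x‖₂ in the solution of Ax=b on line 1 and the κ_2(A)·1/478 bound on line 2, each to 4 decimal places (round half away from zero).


σ_max = 12, σ_min = 240/5701
κ = σ_max/σ_min = 12/(240/5701) = 285.0500
worst-case relative error ≤ 285.0500 × 1/478 = 0.5963
solve Ax = b  →  x = [-42.3551 46.3860 -33.6824]
‖b‖ = 5.3852, ‖x‖ = 71.2749
Δx = A⁻¹·δb where δb = 1/478·5.3852·d; ‖Δx‖ = 0.2676
relative error = 0.0038
realised/bound (from unrounded values) ≈ 0.0063

0.0038
0.5963


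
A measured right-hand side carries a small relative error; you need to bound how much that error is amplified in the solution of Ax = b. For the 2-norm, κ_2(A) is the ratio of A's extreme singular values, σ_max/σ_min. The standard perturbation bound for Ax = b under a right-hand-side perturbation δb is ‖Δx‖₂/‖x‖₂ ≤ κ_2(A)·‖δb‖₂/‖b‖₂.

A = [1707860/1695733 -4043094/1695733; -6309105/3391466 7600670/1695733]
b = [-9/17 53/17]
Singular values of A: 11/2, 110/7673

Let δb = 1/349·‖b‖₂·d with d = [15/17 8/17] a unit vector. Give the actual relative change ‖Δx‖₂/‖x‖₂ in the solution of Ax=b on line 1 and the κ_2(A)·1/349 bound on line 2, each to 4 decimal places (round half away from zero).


0.0091
1.0993

σ_max = 11/2, σ_min = 110/7673
κ = σ_max/σ_min = (11/2)/(110/7673) = 383.6500
worst-case relative error ≤ 383.6500 × 1/349 = 1.0993
solve Ax = b  →  x = [64.1790 27.3322]
‖b‖ = 3.1623, ‖x‖ = 69.7567
with δb = [0.0080 0.0043], A·Δx = δb → ‖Δx‖ = 0.6320
relative error = 0.0091
tightness: 0.0091 against a bound of 1.0993 (unrounded ratio ≈ 0.0082)


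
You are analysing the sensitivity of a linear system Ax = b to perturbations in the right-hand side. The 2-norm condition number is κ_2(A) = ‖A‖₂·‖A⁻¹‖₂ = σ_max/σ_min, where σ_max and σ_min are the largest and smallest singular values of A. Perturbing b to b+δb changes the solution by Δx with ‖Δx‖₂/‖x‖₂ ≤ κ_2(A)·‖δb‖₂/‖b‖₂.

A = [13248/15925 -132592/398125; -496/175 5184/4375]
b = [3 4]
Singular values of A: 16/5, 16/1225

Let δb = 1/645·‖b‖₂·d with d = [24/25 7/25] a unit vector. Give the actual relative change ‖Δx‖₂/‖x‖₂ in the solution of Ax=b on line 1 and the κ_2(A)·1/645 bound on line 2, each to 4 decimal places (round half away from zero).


largest singular value 16/5, smallest 16/1225
κ = σ_max/σ_min = (16/5)/(16/1225) = 245.0000
perturbation bound = 245.0000·1/645 = 0.3798
solve Ax = b  →  x = [116.9231 283.0529]
‖b‖₂ = 5.0000 and ‖x‖₂ = 306.2514
δb = ε·‖b‖·d = [0.0074 0.0022]; solving A·Δx = δb gives ‖Δx‖ = 0.5935
realised ‖Δx‖/‖x‖ = 0.0019
tightness: 0.0019 against a bound of 0.3798 (unrounded ratio ≈ 0.0051)

0.0019
0.3798


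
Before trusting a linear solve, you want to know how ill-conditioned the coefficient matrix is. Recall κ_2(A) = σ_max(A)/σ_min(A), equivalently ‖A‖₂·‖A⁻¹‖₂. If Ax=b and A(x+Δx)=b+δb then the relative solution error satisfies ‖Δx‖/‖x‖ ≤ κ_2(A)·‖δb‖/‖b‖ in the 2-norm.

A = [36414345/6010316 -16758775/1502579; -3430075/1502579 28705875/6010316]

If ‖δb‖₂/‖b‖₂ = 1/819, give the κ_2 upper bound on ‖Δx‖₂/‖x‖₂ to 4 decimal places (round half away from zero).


0.0664

M = AᵀA = [8960065999225/213750878224 -1048406980500/13359429889; -1048406980500/13359429889 31465869180625/213750878224]. tr(M)=69941064325/369811208, det(M)=142978515625/11833958656
solving λ² − 69941064325/369811208·λ + 142978515625/11833958656 = 0 gives λ = 3025/16, 47265625/739622416
κ = σ_max/σ_min = (55/4)/(6875/27196) = 54.3920
bound on ‖Δx‖/‖x‖: κ·ε = 54.3920·1/819 = 0.0664


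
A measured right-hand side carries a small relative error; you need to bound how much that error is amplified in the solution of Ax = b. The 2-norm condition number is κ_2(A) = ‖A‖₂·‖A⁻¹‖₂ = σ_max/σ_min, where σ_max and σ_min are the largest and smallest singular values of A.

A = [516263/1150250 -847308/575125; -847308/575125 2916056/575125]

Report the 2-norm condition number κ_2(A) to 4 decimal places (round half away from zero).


form AᵀA = [25106006981/10584600500 -21516115698/2646150125; -21516115698/2646150125 73770507536/2646150125] with trace 2561504297/84676804 and determinant 234256/21169201
λ_max, λ_min = (2561504297/84676804 ± √6560986886759099025/7170161135654416)/2 = 121/4, 7744/21169201
κ = σ_max/σ_min = (11/2)/(88/4601) = 287.5625

287.5625


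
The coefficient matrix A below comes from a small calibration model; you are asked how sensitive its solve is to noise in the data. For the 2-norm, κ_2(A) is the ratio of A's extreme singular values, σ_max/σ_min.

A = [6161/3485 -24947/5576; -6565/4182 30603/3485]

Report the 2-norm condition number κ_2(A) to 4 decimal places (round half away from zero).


12.0000

M = AᵀA = [8456629/1512900 -1458743/67240; -1458743/67240 261237409/2689600]. tr(M)=295829/2880, det(M)=104060401/1440000
eigenvalues of AᵀA: λ = (tr ± √(tr²−4·det))/2 = 10201/100, 10201/14400
κ_2(A) = √(λ_max/λ_min) = √((10201/100) / (10201/14400)) = 12.0000


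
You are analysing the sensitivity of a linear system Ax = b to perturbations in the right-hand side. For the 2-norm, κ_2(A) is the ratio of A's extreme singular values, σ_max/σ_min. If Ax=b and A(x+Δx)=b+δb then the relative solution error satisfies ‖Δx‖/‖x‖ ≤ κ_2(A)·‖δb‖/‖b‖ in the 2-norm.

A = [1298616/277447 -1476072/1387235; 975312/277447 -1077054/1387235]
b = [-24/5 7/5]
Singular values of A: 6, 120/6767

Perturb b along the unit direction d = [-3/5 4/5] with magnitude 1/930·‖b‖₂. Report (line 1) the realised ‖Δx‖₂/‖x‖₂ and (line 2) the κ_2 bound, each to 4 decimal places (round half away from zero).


0.0013
0.3638

from the listed singular values, σ₁ = 6, σ_n = 120/6767
κ = σ_max/σ_min = 6/(120/6767) = 338.3500
worst-case relative error ≤ 338.3500 × 1/930 = 0.3638
solve Ax = b  →  x = [49.0268 220.1748]
‖b‖ = 5.0000, ‖x‖ = 225.5672
Δx = A⁻¹·δb where δb = 1/930·5.0000·d; ‖Δx‖ = 0.3032
dividing the unrounded norms, ‖Δx‖/‖x‖ = 0.0013
realised/bound (from unrounded values) ≈ 0.0037


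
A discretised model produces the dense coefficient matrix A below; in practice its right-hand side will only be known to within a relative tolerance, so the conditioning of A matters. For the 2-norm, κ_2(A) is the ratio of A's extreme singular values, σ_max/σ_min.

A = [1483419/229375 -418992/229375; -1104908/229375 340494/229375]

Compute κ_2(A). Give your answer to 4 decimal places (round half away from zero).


88.0800

AᵀA = [136854144721/2104515625 -39910209528/2104515625; -39910209528/2104515625 11659618404/2104515625]; tr = 237622021/3367225, det = 86436/134689
char-poly roots: 1764/25 and 1225/134689
κ = σ_max/σ_min = (42/5)/(35/367) = 88.0800


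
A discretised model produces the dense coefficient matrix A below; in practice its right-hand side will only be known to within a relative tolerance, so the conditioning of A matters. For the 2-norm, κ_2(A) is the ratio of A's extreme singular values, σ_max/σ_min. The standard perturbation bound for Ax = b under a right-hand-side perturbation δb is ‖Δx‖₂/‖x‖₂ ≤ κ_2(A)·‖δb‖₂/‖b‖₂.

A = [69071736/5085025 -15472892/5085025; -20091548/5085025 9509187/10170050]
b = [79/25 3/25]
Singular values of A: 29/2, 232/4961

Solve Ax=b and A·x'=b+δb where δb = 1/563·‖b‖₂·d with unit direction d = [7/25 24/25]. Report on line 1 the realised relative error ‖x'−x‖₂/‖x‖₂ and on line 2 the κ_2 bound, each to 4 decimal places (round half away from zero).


largest singular value 29/2, smallest 232/4961
condition number: (29/2) ÷ (232/4961) = 310.0625
κ_2(A)·‖δb‖/‖b‖ = 0.5507
solve Ax = b  →  x = [4.8958 20.8167]
2-norm of b is 3.1623; of x, 21.3846
re-solving with b+δb shifts x by Δx of norm 0.1201
relative error = 0.0056
so the bound overstates the realised error by a factor of ≈ 98.0550 (computed from the unrounded values)

0.0056
0.5507


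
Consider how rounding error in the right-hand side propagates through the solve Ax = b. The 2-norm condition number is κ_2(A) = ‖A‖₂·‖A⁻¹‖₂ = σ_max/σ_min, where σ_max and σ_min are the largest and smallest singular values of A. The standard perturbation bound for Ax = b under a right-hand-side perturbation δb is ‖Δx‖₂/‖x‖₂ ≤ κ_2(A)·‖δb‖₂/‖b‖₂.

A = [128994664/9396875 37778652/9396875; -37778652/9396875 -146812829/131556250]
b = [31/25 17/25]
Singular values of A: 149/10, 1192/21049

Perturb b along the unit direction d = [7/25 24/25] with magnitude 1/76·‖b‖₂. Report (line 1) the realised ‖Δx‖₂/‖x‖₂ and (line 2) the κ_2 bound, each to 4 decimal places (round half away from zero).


0.0186
3.4620

σ_max = 149/10, σ_min = 1192/21049
κ_2(A) = (149/10) / (1192/21049) = 263.1125
bound on ‖Δx‖/‖x‖: κ·ε = 263.1125·1/76 = 3.4620
solve Ax = b  →  x = [-4.8800 16.9710]
‖b‖ = 1.4142, ‖x‖ = 17.6587
δb = ε·‖b‖·d = [0.0052 0.0179]; solving A·Δx = δb gives ‖Δx‖ = 0.3286
dividing the unrounded norms, ‖Δx‖/‖x‖ = 0.0186
tightness: 0.0186 against a bound of 3.4620 (unrounded ratio ≈ 0.0054)


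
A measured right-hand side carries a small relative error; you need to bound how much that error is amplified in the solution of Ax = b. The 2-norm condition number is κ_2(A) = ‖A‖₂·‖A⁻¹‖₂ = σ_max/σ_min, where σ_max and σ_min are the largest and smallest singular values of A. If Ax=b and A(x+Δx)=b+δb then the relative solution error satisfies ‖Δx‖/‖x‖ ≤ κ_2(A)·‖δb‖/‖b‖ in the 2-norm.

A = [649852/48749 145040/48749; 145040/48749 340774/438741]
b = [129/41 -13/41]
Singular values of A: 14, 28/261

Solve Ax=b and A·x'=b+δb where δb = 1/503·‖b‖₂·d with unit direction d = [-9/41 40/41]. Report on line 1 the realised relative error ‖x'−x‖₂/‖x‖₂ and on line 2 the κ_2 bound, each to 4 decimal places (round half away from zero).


σ_max = 14, σ_min = 28/261
κ = σ_max/σ_min = 14/(28/261) = 130.5000
κ_2(A)·‖δb‖/‖b‖ = 0.2594
solve Ax = b  →  x = [2.2552 -9.0470]
‖b‖ = 3.1623, ‖x‖ = 9.3239
re-solving with b+δb shifts x by Δx of norm 0.0586
relative error = 0.0063
realised/bound (from unrounded values) ≈ 0.0242

0.0063
0.2594


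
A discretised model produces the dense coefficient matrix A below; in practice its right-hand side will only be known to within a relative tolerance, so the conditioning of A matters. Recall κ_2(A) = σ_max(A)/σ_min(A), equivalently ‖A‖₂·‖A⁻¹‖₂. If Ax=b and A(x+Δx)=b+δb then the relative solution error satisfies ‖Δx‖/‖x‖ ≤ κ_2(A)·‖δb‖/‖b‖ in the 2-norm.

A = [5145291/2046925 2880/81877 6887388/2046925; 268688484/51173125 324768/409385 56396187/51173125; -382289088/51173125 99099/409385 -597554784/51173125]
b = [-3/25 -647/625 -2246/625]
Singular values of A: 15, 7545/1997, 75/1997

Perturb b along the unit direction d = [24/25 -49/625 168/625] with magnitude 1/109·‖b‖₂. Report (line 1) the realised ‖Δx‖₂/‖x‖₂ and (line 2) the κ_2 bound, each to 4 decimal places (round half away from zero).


from the listed singular values, σ₁ = 15, σ_n = 75/1997
κ = σ_max/σ_min = 15/(75/1997) = 399.4000
bound on ‖Δx‖/‖x‖: κ·ε = 399.4000·1/109 = 3.6642
solve Ax = b  →  x = [4.3827 -26.0934 -3.0371]
‖b‖ = 3.7417, ‖x‖ = 26.6327
δb = ε·‖b‖·d = [0.0330 -0.0027 0.0092]; solving A·Δx = δb gives ‖Δx‖ = 0.9140
dividing the unrounded norms, ‖Δx‖/‖x‖ = 0.0343
so the bound overstates the realised error by a factor of ≈ 106.7682 (computed from the unrounded values)

0.0343
3.6642


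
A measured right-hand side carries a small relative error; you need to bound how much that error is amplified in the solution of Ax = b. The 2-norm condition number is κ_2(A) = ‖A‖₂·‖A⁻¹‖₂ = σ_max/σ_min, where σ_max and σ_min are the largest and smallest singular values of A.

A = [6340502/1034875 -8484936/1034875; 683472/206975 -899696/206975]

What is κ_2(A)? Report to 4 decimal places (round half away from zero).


form AᵀA = [179516660836/3705765625 -239348371248/3705765625; -239348371248/3705765625 319136544064/3705765625] with trace 19946128196/148230625 and determinant 724255744/3705765625
eigenvalues of AᵀA: λ = (tr ± √(tr²−4·det))/2 = 3364/25, 215296/148230625
σ_max=√(3364/25)=(58/5), σ_min=√(215296/148230625)=(464/12175) → κ = 304.3750

304.3750


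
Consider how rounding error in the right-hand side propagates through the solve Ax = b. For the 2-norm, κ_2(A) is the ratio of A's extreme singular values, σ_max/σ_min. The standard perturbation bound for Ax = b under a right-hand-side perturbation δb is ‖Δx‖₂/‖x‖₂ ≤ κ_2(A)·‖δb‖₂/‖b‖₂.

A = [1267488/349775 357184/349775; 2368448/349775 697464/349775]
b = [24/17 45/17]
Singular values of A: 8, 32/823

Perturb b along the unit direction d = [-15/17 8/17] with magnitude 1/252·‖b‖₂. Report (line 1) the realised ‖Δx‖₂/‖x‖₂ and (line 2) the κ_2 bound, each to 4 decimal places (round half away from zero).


0.8165
0.8165

from the listed singular values, σ₁ = 8, σ_n = 32/823
κ_2(A) = 8 / (32/823) = 205.7500
perturbation bound = 205.7500·1/252 = 0.8165
solve Ax = b  →  x = [0.3600 0.1050]
2-norm of b is 3.0000; of x, 0.3750
re-solving with b+δb shifts x by Δx of norm 0.3062
relative error = 0.8165
so the bound is sharp here: realised error equals the bound


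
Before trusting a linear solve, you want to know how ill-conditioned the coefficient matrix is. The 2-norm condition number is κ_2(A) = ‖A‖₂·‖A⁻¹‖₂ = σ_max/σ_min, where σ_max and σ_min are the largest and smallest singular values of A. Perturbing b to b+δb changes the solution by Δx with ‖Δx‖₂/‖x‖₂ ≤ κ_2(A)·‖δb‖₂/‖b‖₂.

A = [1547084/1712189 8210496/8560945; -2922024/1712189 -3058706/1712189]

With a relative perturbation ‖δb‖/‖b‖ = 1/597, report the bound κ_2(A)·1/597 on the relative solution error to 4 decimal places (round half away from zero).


0.5817

M = AᵀA = [37825927888/10143914089 198582659856/50719570445; 198582659856/50719570445 1042575447844/253597852225]. tr(M)=2364118484/301543225, det(M)=153664/301543225
λ_max, λ_min = (2364118484/301543225 ± √5588870861037952656/90928316543400625)/2 = 196/25, 784/12061729
σ_max=√(196/25)=(14/5), σ_min=√(784/12061729)=(28/3473) → κ = 347.3000
κ_2(A)·‖δb‖/‖b‖ = 0.5817
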